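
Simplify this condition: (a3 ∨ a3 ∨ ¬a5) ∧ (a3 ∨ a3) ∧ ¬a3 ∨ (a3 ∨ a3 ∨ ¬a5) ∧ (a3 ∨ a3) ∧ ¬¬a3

(a3 ∨ a3 ∨ ¬a5) ∧ (a3 ∨ a3) ∧ ¬a3 ∨ (a3 ∨ a3 ∨ ¬a5) ∧ (a3 ∨ a3) ∧ ¬¬a3
= (a3 ∨ a3 ∨ ¬a5) ∧ (a3 ∨ a3) ∧ (¬a3 ∨ ¬¬a3)   (distribution)
= (a3 ∨ a3 ∨ ¬a5) ∧ (a3 ∨ a3) ∧ (¬a3 ∨ a3)   (double negation)
= (a3 ∨ a3) ∧ (¬a3 ∨ a3)   (absorption)
= a3 ∨ a3   (complement / identity)
= a3   (idempotence)

a3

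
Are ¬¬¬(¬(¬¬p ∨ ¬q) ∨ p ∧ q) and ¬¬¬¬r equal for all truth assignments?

E1: ¬¬¬(¬(¬¬p ∨ ¬q) ∨ p ∧ q)
    = ¬(¬(¬¬p ∨ ¬q) ∨ p ∧ q)   — double negation
    = ¬(¬p ∧ q ∨ p ∧ q)   — De Morgan
    = ¬q   — distribution
E2: ¬¬¬¬r
    = ¬¬r   — double negation
    = r   — double negation
These differ: at p=0, q=0, r=0, E1 = 1 but E2 = 0.

No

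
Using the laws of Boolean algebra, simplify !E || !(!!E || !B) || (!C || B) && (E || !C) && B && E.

!E || B

!E || !(!!E || !B) || (!C || B) && (E || !C) && B && E
= !E || !(!!E || !B) || (B && E || !C) && B && E   — distribution
= !E || !(!!E || !B) || B && E   — absorption
= !E || !E && B || B && E   — De Morgan
= !E || B   — distribution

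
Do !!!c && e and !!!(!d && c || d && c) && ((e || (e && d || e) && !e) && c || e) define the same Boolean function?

Yes

E1: !!!c && e
    = !c && e   — double negation
E2: !!!(!d && c || d && c) && ((e || (e && d || e) && !e) && c || e)
    = !!!(!d && c || d && c) && ((e || e && !e) && c || e)   — absorption
    = !!!(!d && c || d && c) && (e && c || e)   — complement / identity
    = !!!c && (e && c || e)   — distribution
    = !!!c && e   — absorption
    = !c && e   — double negation
Both reduce to !c && e, so they are equivalent.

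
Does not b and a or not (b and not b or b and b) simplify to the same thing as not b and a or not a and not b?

E1: not b and a or not (b and not b or b and b)
    = not b and a or not b
    = not b
E2: not b and a or not a and not b
    = not b
Both reduce to not b, so they are equivalent.

Yes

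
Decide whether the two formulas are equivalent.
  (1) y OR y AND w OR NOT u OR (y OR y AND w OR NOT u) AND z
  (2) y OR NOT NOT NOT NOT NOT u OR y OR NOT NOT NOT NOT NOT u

E1: y OR y AND w OR NOT u OR (y OR y AND w OR NOT u) AND z
    = y OR y AND w OR NOT u   — absorption
    = y OR NOT u   — absorption
E2: y OR NOT NOT NOT NOT NOT u OR y OR NOT NOT NOT NOT NOT u
    = y OR NOT NOT NOT NOT NOT u   — idempotence
    = y OR NOT NOT NOT u   — double negation
    = y OR NOT u   — double negation
Both reduce to y OR NOT u, so they are equivalent.

Yes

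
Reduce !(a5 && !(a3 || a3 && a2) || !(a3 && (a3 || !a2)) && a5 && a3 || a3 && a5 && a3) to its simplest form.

!a5

!(a5 && !(a3 || a3 && a2) || !(a3 && (a3 || !a2)) && a5 && a3 || a3 && a5 && a3)
= !(a5 && !(a3 || a3 && a2) || !a3 && a5 && a3 || a3 && a5 && a3)   (absorption)
= !(a5 && !a3 || !a3 && a5 && a3 || a3 && a5 && a3)   (absorption)
= !(a5 && !a3 || a5 && a3)   (distribution)
= !a5   (distribution)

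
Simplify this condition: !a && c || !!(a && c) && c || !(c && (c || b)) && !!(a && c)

c

!a && c || !!(a && c) && c || !(c && (c || b)) && !!(a && c)
= !a && c || !!(a && c) && c || !c && !!(a && c)   — absorption
= !a && c || !!(a && c)   — distribution
= !a && c || a && c   — double negation
= c   — distribution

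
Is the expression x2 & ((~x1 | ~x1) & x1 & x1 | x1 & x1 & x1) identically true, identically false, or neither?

x2 & ((~x1 | ~x1) & x1 & x1 | x1 & x1 & x1)
= x2 & (~x1 & x1 & x1 | x1 & x1 & x1)   — idempotence
= x2 & x1 & x1   — distribution
= x2 & x1   — idempotence
This depends on x1, x2, so it is not a constant.

neither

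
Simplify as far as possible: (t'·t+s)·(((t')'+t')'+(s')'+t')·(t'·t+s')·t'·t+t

t

(t'·t+s)·(((t')'+t')'+(s')'+t')·(t'·t+s')·t'·t+t
= (t'·t+s)·(((t')'+t')'+(s')'+t')·t'·t+t   — absorption
= (t'·t+s)·(t'·t+(s')'+t')·t'·t+t   — De Morgan
= (t'·t+s)·(t'·t+s+t')·t'·t+t   — double negation
= (t'·t+s)·t'·t+t   — absorption
= t'·t+t   — absorption
= t   — complement / identity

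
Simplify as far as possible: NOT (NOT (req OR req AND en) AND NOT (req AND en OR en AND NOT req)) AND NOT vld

NOT (NOT (req OR req AND en) AND NOT (req AND en OR en AND NOT req)) AND NOT vld
= NOT (NOT req AND NOT (req AND en OR en AND NOT req)) AND NOT vld   (absorption)
= (req OR req AND en OR en AND NOT req) AND NOT vld   (De Morgan)
= (req OR en) AND NOT vld   (distribution)

(req OR en) AND NOT vld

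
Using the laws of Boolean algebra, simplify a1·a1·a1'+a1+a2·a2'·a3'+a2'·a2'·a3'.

a1·a1·a1'+a1+a2·a2'·a3'+a2'·a2'·a3'
= a1·a1·a1'+a1+a2'·a3'
= a1·a1'+a1+a2'·a3'
= a1+a2'·a3'

a1+a2'·a3'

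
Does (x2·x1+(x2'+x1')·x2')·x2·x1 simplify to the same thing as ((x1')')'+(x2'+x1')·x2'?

No

E1: (x2·x1+(x2'+x1')·x2')·x2·x1
    = (x2·x1+x2')·x2·x1
    = x2·x1
E2: ((x1')')'+(x2'+x1')·x2'
    = ((x1')')'+x2'
    = x1'+x2'
These differ: at x1=0, x2=0, E1 = 0 but E2 = 1.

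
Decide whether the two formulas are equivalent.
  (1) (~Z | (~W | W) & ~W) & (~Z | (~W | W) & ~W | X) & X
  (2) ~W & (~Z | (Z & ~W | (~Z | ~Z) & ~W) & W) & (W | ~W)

No

E1: (~Z | (~W | W) & ~W) & (~Z | (~W | W) & ~W | X) & X
    = (~Z | (~W | W) & ~W) & X
    = (~Z | ~W) & X
E2: ~W & (~Z | (Z & ~W | (~Z | ~Z) & ~W) & W) & (W | ~W)
    = ~W & (~Z | (Z & ~W | ~Z & ~W) & W) & (W | ~W)
    = ~W & (~Z | (Z & ~W | ~Z & ~W) & W)
    = ~W & (~Z | ~W & W)
    = ~W & ~Z
These differ: at W=0, X=0, Z=0, E1 = 0 but E2 = 1.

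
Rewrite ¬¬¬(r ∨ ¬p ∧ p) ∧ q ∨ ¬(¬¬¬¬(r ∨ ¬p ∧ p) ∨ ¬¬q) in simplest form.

¬r

¬¬¬(r ∨ ¬p ∧ p) ∧ q ∨ ¬(¬¬¬¬(r ∨ ¬p ∧ p) ∨ ¬¬q)
= ¬¬¬(r ∨ ¬p ∧ p) ∧ q ∨ ¬¬¬(r ∨ ¬p ∧ p) ∧ ¬q
= ¬¬¬(r ∨ ¬p ∧ p)
= ¬¬¬r
= ¬r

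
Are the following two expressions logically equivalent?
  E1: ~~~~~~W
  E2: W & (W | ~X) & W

E1: ~~~~~~W
    = ~~~~W   (double negation)
    = ~~W   (double negation)
    = W   (double negation)
E2: W & (W | ~X) & W
    = W & W   (absorption)
    = W   (idempotence)
Both reduce to W, so they are equivalent.

Yes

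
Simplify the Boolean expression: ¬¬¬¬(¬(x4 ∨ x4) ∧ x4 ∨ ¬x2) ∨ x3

¬x2 ∨ x3

¬¬¬¬(¬(x4 ∨ x4) ∧ x4 ∨ ¬x2) ∨ x3
= ¬¬¬¬(¬x4 ∧ x4 ∨ ¬x2) ∨ x3   [idempotence]
= ¬¬¬¬¬x2 ∨ x3   [complement / identity]
= ¬¬¬x2 ∨ x3   [double negation]
= ¬x2 ∨ x3   [double negation]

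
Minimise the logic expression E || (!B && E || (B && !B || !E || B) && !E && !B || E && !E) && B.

E

E || (!B && E || (B && !B || !E || B) && !E && !B || E && !E) && B
= E || (!B && E || (B && !B || !E || B) && !E && !B) && B
= E || (!B && E || (!E || B) && !E && !B) && B
= E || (!B && E || !E && !B) && B
= E || !B && B
= E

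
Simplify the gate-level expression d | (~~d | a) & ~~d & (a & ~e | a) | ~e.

d | ~e

d | (~~d | a) & ~~d & (a & ~e | a) | ~e
= d | ~~d & (a & ~e | a) | ~e   [absorption]
= d | ~~d & a | ~e   [absorption]
= d | d & a | ~e   [double negation]
= d | ~e   [absorption]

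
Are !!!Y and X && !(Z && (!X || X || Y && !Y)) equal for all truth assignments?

E1: !!!Y
    = !Y   [double negation]
E2: X && !(Z && (!X || X || Y && !Y))
    = X && !(Z && (!X || X))   [complement / identity]
    = X && !Z   [complement / identity]
These differ: at X=0, Y=0, Z=0, E1 = 1 but E2 = 0.

No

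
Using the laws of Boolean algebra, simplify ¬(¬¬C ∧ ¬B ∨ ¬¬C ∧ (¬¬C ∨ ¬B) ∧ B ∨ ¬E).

¬(¬¬C ∧ ¬B ∨ ¬¬C ∧ (¬¬C ∨ ¬B) ∧ B ∨ ¬E)
= ¬(¬¬C ∧ ¬B ∨ ¬¬C ∧ B ∨ ¬E)   [absorption]
= ¬(¬¬C ∨ ¬E)   [distribution]
= ¬C ∧ E   [De Morgan]

¬C ∧ E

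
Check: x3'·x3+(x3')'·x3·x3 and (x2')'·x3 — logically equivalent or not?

E1: x3'·x3+(x3')'·x3·x3
    = x3'·x3+(x3')'·x3   (idempotence)
    = x3'·x3+x3·x3   (double negation)
    = x3   (distribution)
E2: (x2')'·x3
    = x2·x3   (double negation)
These differ: at x2=0, x3=1, E1 = 1 but E2 = 0.

No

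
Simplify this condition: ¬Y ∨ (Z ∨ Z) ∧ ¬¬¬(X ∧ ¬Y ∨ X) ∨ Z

¬Y ∨ (Z ∨ Z) ∧ ¬¬¬(X ∧ ¬Y ∨ X) ∨ Z
= ¬Y ∨ (Z ∨ Z) ∧ ¬(X ∧ ¬Y ∨ X) ∨ Z   (double negation)
= ¬Y ∨ Z ∧ ¬(X ∧ ¬Y ∨ X) ∨ Z   (idempotence)
= ¬Y ∨ Z ∧ ¬X ∨ Z   (absorption)
= ¬Y ∨ Z   (absorption)

¬Y ∨ Z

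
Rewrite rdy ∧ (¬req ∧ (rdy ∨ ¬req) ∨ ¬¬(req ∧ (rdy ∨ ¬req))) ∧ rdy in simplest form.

rdy

rdy ∧ (¬req ∧ (rdy ∨ ¬req) ∨ ¬¬(req ∧ (rdy ∨ ¬req))) ∧ rdy
= rdy ∧ (¬req ∧ (rdy ∨ ¬req) ∨ req ∧ (rdy ∨ ¬req)) ∧ rdy   — double negation
= rdy ∧ (rdy ∨ ¬req) ∧ rdy   — distribution
= rdy ∧ rdy   — absorption
= rdy   — idempotence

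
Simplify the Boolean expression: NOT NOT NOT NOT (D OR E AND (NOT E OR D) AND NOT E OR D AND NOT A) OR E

NOT NOT NOT NOT (D OR E AND (NOT E OR D) AND NOT E OR D AND NOT A) OR E
= NOT NOT (D OR E AND (NOT E OR D) AND NOT E OR D AND NOT A) OR E
= NOT NOT (D OR E AND NOT E OR D AND NOT A) OR E
= NOT NOT (D OR D AND NOT A) OR E
= D OR D AND NOT A OR E
= D OR E

D OR E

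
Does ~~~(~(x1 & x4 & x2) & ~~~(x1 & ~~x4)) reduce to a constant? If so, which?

~~~(~(x1 & x4 & x2) & ~~~(x1 & ~~x4))
= ~~~(~(x1 & x4 & x2) & ~~~(x1 & x4))   — double negation
= ~~~(~(x1 & x4 & x2) & ~(x1 & x4))   — double negation
= ~~(x1 & x4 & x2 | x1 & x4)   — De Morgan
= x1 & x4 & x2 | x1 & x4   — double negation
= x1 & x4   — absorption
This depends on x1, x4, so it is not a constant.

no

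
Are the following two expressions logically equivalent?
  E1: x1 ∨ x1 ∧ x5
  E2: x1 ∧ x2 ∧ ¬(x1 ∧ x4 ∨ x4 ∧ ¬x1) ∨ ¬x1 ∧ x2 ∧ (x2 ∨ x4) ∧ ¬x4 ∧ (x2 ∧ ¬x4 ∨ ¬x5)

E1: x1 ∨ x1 ∧ x5
    = x1
E2: x1 ∧ x2 ∧ ¬(x1 ∧ x4 ∨ x4 ∧ ¬x1) ∨ ¬x1 ∧ x2 ∧ (x2 ∨ x4) ∧ ¬x4 ∧ (x2 ∧ ¬x4 ∨ ¬x5)
    = x1 ∧ x2 ∧ ¬(x1 ∧ x4 ∨ x4 ∧ ¬x1) ∨ ¬x1 ∧ x2 ∧ ¬x4 ∧ (x2 ∧ ¬x4 ∨ ¬x5)
    = x1 ∧ x2 ∧ ¬(x1 ∧ x4 ∨ x4 ∧ ¬x1) ∨ ¬x1 ∧ x2 ∧ ¬x4
    = x1 ∧ x2 ∧ ¬x4 ∨ ¬x1 ∧ x2 ∧ ¬x4
    = x2 ∧ ¬x4
These differ: at x1=1, x2=0, x4=0, x5=1, E1 = 1 but E2 = 0.

No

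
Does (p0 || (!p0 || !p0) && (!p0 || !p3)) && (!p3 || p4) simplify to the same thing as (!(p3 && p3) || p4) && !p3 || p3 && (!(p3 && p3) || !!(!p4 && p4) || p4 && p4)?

E1: (p0 || (!p0 || !p0) && (!p0 || !p3)) && (!p3 || p4)
    = (p0 || !p0 || !p0 && !p3) && (!p3 || p4)   [distribution]
    = (p0 || !p0) && (!p3 || p4)   [absorption]
    = !p3 || p4   [complement / identity]
E2: (!(p3 && p3) || p4) && !p3 || p3 && (!(p3 && p3) || !!(!p4 && p4) || p4 && p4)
    = (!(p3 && p3) || p4) && !p3 || p3 && (!(p3 && p3) || !p4 && p4 || p4 && p4)   [double negation]
    = (!(p3 && p3) || p4) && !p3 || p3 && (!(p3 && p3) || p4)   [distribution]
    = !(p3 && p3) || p4   [distribution]
    = !p3 || p4   [idempotence]
Both reduce to !p3 || p4, so they are equivalent.

Yes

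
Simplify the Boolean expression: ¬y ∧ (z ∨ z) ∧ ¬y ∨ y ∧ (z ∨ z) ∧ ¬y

z ∧ ¬y

¬y ∧ (z ∨ z) ∧ ¬y ∨ y ∧ (z ∨ z) ∧ ¬y
= (¬y ∨ y) ∧ (z ∨ z) ∧ ¬y
= (z ∨ z) ∧ ¬y
= z ∧ ¬y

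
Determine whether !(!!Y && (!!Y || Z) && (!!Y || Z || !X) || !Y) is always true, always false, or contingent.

always false

!(!!Y && (!!Y || Z) && (!!Y || Z || !X) || !Y)
= !(!!Y && (!!Y || Z) || !Y)
= !(!!Y || !Y)
= !Y && Y
= false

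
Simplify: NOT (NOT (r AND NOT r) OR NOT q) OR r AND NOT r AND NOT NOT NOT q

FALSE

NOT (NOT (r AND NOT r) OR NOT q) OR r AND NOT r AND NOT NOT NOT q
= NOT (NOT (r AND NOT r) OR NOT q) OR r AND NOT r AND NOT q
= r AND NOT r AND q OR r AND NOT r AND NOT q
= r AND NOT r
= FALSE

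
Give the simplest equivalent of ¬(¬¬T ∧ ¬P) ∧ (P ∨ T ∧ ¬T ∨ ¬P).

¬(¬¬T ∧ ¬P) ∧ (P ∨ T ∧ ¬T ∨ ¬P)
= ¬(¬¬T ∧ ¬P) ∧ (P ∨ ¬P)   (complement / identity)
= (¬T ∨ P) ∧ (P ∨ ¬P)   (De Morgan)
= ¬T ∨ P   (complement / identity)

¬T ∨ P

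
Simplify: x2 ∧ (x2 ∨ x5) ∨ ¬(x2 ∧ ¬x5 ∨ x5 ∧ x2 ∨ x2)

True

x2 ∧ (x2 ∨ x5) ∨ ¬(x2 ∧ ¬x5 ∨ x5 ∧ x2 ∨ x2)
= x2 ∨ ¬(x2 ∧ ¬x5 ∨ x5 ∧ x2 ∨ x2)   (absorption)
= x2 ∨ ¬(x2 ∨ x2)   (distribution)
= x2 ∨ ¬x2   (idempotence)
= True   (complement)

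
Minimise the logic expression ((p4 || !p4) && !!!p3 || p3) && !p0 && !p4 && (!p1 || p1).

!p0 && !p4

((p4 || !p4) && !!!p3 || p3) && !p0 && !p4 && (!p1 || p1)
= (!!!p3 || p3) && !p0 && !p4 && (!p1 || p1)
= (!p3 || p3) && !p0 && !p4 && (!p1 || p1)
= (!p3 || p3) && !p0 && !p4
= !p0 && !p4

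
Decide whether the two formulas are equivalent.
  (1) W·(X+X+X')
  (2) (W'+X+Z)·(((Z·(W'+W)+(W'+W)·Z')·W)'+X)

No

E1: W·(X+X+X')
    = W·(X+X')   — idempotence
    = W   — complement / identity
E2: (W'+X+Z)·(((Z·(W'+W)+(W'+W)·Z')·W)'+X)
    = (W'+X+Z)·(((W'+W)·W)'+X)   — distribution
    = (W'+X+Z)·(W'+X)   — complement / identity
    = W'+X   — absorption
These differ: at W=0, X=0, Z=0, E1 = 0 but E2 = 1.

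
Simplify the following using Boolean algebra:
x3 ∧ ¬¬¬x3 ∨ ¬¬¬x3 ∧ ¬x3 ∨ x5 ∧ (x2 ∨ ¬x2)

x3 ∧ ¬¬¬x3 ∨ ¬¬¬x3 ∧ ¬x3 ∨ x5 ∧ (x2 ∨ ¬x2)
= ¬¬¬x3 ∨ x5 ∧ (x2 ∨ ¬x2)   (distribution)
= ¬¬¬x3 ∨ x5   (complement / identity)
= ¬x3 ∨ x5   (double negation)

¬x3 ∨ x5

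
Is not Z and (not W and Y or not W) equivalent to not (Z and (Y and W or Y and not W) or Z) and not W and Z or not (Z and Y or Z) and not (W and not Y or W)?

E1: not Z and (not W and Y or not W)
    = not Z and not W   (absorption)
E2: not (Z and (Y and W or Y and not W) or Z) and not W and Z or not (Z and Y or Z) and not (W and not Y or W)
    = not (Z and Y or Z) and not W and Z or not (Z and Y or Z) and not (W and not Y or W)   (distribution)
    = not (Z and Y or Z) and not W and Z or not (Z and Y or Z) and not W   (absorption)
    = not (Z and Y or Z) and not W   (absorption)
    = not Z and not W   (absorption)
Both reduce to not Z and not W, so they are equivalent.

Yes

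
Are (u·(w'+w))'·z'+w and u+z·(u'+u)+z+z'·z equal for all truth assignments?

No

E1: (u·(w'+w))'·z'+w
    = u'·z'+w   (complement / identity)
E2: u+z·(u'+u)+z+z'·z
    = u+z+z+z'·z   (complement / identity)
    = u+z+z'·z   (idempotence)
    = u+z   (complement / identity)
These differ: at u=0, w=0, z=1, E1 = 0 but E2 = 1.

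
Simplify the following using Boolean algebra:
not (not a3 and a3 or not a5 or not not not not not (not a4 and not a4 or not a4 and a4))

not (not a3 and a3 or not a5 or not not not not not (not a4 and not a4 or not a4 and a4))
= not (not a3 and a3 or not a5 or not not not not not not a4)   [distribution]
= not (not a3 and a3 or not a5 or not not not not a4)   [double negation]
= not (not a5 or not not not not a4)   [complement / identity]
= a5 and not not not a4   [De Morgan]
= a5 and not a4   [double negation]

a5 and not a4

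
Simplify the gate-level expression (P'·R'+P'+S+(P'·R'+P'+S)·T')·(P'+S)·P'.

P'

(P'·R'+P'+S+(P'·R'+P'+S)·T')·(P'+S)·P'
= (P'·R'+P'+S)·(P'+S)·P'   [absorption]
= (P'+S)·(P'+S)·P'   [absorption]
= (P'+S)·P'   [idempotence]
= P'   [absorption]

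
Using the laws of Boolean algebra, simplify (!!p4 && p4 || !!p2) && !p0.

(p4 || p2) && !p0

(!!p4 && p4 || !!p2) && !p0
= (p4 && p4 || !!p2) && !p0   (double negation)
= (p4 || !!p2) && !p0   (idempotence)
= (p4 || p2) && !p0   (double negation)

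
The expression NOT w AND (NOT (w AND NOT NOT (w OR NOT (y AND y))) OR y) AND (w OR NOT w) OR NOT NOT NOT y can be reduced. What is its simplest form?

NOT w OR NOT y

NOT w AND (NOT (w AND NOT NOT (w OR NOT (y AND y))) OR y) AND (w OR NOT w) OR NOT NOT NOT y
= NOT w AND (NOT (w AND NOT NOT (w OR NOT y)) OR y) AND (w OR NOT w) OR NOT NOT NOT y   [idempotence]
= NOT w AND (NOT (w AND NOT NOT (w OR NOT y)) OR y) OR NOT NOT NOT y   [complement / identity]
= NOT w AND (NOT (w AND (w OR NOT y)) OR y) OR NOT NOT NOT y   [double negation]
= NOT w AND (NOT w OR y) OR NOT NOT NOT y   [absorption]
= NOT w OR NOT NOT NOT y   [absorption]
= NOT w OR NOT y   [double negation]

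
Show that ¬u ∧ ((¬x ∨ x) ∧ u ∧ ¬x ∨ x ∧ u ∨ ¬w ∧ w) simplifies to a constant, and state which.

False

¬u ∧ ((¬x ∨ x) ∧ u ∧ ¬x ∨ x ∧ u ∨ ¬w ∧ w)
= ¬u ∧ (u ∧ ¬x ∨ x ∧ u ∨ ¬w ∧ w)
= ¬u ∧ (u ∧ ¬x ∨ x ∧ u)
= ¬u ∧ u
= False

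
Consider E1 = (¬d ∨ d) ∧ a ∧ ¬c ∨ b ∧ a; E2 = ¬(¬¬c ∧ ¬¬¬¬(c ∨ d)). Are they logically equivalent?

No

E1: (¬d ∨ d) ∧ a ∧ ¬c ∨ b ∧ a
    = a ∧ ¬c ∨ b ∧ a   [complement / identity]
    = (¬c ∨ b) ∧ a   [distribution]
E2: ¬(¬¬c ∧ ¬¬¬¬(c ∨ d))
    = ¬(¬¬c ∧ ¬¬(c ∨ d))   [double negation]
    = ¬(¬¬c ∧ (c ∨ d))   [double negation]
    = ¬(c ∧ (c ∨ d))   [double negation]
    = ¬c   [absorption]
These differ: at a=0, b=1, c=0, d=0, E1 = 0 but E2 = 1.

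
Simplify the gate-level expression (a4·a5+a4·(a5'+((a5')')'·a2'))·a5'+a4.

(a4·a5+a4·(a5'+((a5')')'·a2'))·a5'+a4
= (a4·a5+a4·(a5'+a5'·a2'))·a5'+a4
= (a4·a5+a4·a5')·a5'+a4
= a4·a5'+a4
= a4

a4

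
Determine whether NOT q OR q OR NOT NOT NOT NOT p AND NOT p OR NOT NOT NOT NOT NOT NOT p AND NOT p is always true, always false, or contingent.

always true

NOT q OR q OR NOT NOT NOT NOT p AND NOT p OR NOT NOT NOT NOT NOT NOT p AND NOT p
= NOT q OR q OR NOT NOT NOT NOT p AND NOT p OR NOT NOT NOT NOT p AND NOT p
= NOT q OR q OR NOT NOT NOT NOT p AND NOT p
= NOT q OR q OR NOT NOT p AND NOT p
= NOT q OR q OR p AND NOT p
= NOT q OR q
= TRUE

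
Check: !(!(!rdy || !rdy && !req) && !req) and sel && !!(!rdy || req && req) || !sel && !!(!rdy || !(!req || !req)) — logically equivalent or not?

E1: !(!(!rdy || !rdy && !req) && !req)
    = !(!!rdy && !req)
    = !rdy || req
E2: sel && !!(!rdy || req && req) || !sel && !!(!rdy || !(!req || !req))
    = sel && !!(!rdy || req && req) || !sel && !!(!rdy || req && req)
    = !!(!rdy || req && req)
    = !!(!rdy || req)
    = !rdy || req
Both reduce to !rdy || req, so they are equivalent.

Yes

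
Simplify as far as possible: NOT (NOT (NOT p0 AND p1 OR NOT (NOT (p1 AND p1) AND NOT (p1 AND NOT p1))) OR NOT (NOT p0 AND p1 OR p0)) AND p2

p1 AND p2

NOT (NOT (NOT p0 AND p1 OR NOT (NOT (p1 AND p1) AND NOT (p1 AND NOT p1))) OR NOT (NOT p0 AND p1 OR p0)) AND p2
= (NOT p0 AND p1 OR NOT (NOT (p1 AND p1) AND NOT (p1 AND NOT p1))) AND (NOT p0 AND p1 OR p0) AND p2
= (NOT p0 AND p1 OR NOT (NOT (p1 AND p1) AND NOT (p1 AND NOT p1)) AND p0) AND p2
= (NOT p0 AND p1 OR (p1 AND p1 OR p1 AND NOT p1) AND p0) AND p2
= (NOT p0 AND p1 OR p1 AND p0) AND p2
= p1 AND p2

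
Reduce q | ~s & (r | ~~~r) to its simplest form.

q | ~s

q | ~s & (r | ~~~r)
= q | ~s & (r | ~r)   [double negation]
= q | ~s   [complement / identity]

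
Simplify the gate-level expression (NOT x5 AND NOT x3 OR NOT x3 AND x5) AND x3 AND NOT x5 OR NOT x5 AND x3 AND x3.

(NOT x5 AND NOT x3 OR NOT x3 AND x5) AND x3 AND NOT x5 OR NOT x5 AND x3 AND x3
= NOT x5 AND ((NOT x5 AND NOT x3 OR NOT x3 AND x5) AND x3 OR x3 AND x3)   — distribution
= NOT x5 AND (NOT x3 AND x3 OR x3 AND x3)   — distribution
= NOT x5 AND x3 AND x3   — complement / identity
= NOT x5 AND x3   — idempotence

NOT x5 AND x3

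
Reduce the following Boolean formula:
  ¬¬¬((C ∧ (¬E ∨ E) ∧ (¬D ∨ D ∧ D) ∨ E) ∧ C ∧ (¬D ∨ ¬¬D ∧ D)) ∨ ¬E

¬¬¬((C ∧ (¬E ∨ E) ∧ (¬D ∨ D ∧ D) ∨ E) ∧ C ∧ (¬D ∨ ¬¬D ∧ D)) ∨ ¬E
= ¬¬¬((C ∧ (¬D ∨ D ∧ D) ∨ E) ∧ C ∧ (¬D ∨ ¬¬D ∧ D)) ∨ ¬E   (complement / identity)
= ¬¬¬((C ∧ (¬D ∨ D ∧ D) ∨ E) ∧ C ∧ (¬D ∨ D ∧ D)) ∨ ¬E   (double negation)
= ¬((C ∧ (¬D ∨ D ∧ D) ∨ E) ∧ C ∧ (¬D ∨ D ∧ D)) ∨ ¬E   (double negation)
= ¬(C ∧ (¬D ∨ D ∧ D)) ∨ ¬E   (absorption)
= ¬(C ∧ (¬D ∨ D)) ∨ ¬E   (idempotence)
= ¬C ∨ ¬E   (complement / identity)

¬C ∨ ¬E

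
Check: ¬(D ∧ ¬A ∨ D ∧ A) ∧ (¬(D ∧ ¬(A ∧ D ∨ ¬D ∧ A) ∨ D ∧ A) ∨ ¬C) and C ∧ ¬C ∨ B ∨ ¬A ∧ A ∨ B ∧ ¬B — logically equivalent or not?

No

E1: ¬(D ∧ ¬A ∨ D ∧ A) ∧ (¬(D ∧ ¬(A ∧ D ∨ ¬D ∧ A) ∨ D ∧ A) ∨ ¬C)
    = ¬(D ∧ ¬A ∨ D ∧ A) ∧ (¬(D ∧ ¬A ∨ D ∧ A) ∨ ¬C)   [distribution]
    = ¬(D ∧ ¬A ∨ D ∧ A)   [absorption]
    = ¬D   [distribution]
E2: C ∧ ¬C ∨ B ∨ ¬A ∧ A ∨ B ∧ ¬B
    = C ∧ ¬C ∨ B ∨ B ∧ ¬B   [complement / identity]
    = B ∨ B ∧ ¬B   [complement / identity]
    = B   [complement / identity]
These differ: at A=0, B=0, C=1, D=0, E1 = 1 but E2 = 0.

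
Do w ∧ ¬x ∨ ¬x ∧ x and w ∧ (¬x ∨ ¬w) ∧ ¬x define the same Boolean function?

Yes

E1: w ∧ ¬x ∨ ¬x ∧ x
    = w ∧ ¬x
E2: w ∧ (¬x ∨ ¬w) ∧ ¬x
    = w ∧ ¬x
Both reduce to w ∧ ¬x, so they are equivalent.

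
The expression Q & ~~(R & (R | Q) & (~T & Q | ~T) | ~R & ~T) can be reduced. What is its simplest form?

Q & ~~(R & (R | Q) & (~T & Q | ~T) | ~R & ~T)
= Q & ~~(R & (R | Q) & ~T | ~R & ~T)   [absorption]
= Q & (R & (R | Q) & ~T | ~R & ~T)   [double negation]
= Q & (R & ~T | ~R & ~T)   [absorption]
= Q & ~T   [distribution]

Q & ~T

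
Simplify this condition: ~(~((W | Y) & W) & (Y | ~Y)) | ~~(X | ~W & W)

W | X

~(~((W | Y) & W) & (Y | ~Y)) | ~~(X | ~W & W)
= ~~((W | Y) & W) | ~~(X | ~W & W)   — complement / identity
= ~~((W | Y) & W) | ~~X   — complement / identity
= ~~W | ~~X   — absorption
= W | ~~X   — double negation
= W | X   — double negation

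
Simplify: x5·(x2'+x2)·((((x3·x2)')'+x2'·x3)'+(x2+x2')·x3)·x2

x5·x2

x5·(x2'+x2)·((((x3·x2)')'+x2'·x3)'+(x2+x2')·x3)·x2
= x5·(x2'+x2)·((x3·x2+x2'·x3)'+(x2+x2')·x3)·x2
= x5·(x2'+x2)·((x3·x2+x2'·x3)'+x3)·x2
= x5·(x2'+x2)·(x3'+x3)·x2
= x5·(x3'+x3)·x2
= x5·x2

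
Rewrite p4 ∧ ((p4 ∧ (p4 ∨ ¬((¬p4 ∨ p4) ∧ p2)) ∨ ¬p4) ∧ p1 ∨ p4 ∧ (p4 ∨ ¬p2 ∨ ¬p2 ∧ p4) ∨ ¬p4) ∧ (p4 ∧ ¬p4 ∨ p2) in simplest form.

p4 ∧ p2

p4 ∧ ((p4 ∧ (p4 ∨ ¬((¬p4 ∨ p4) ∧ p2)) ∨ ¬p4) ∧ p1 ∨ p4 ∧ (p4 ∨ ¬p2 ∨ ¬p2 ∧ p4) ∨ ¬p4) ∧ (p4 ∧ ¬p4 ∨ p2)
= p4 ∧ ((p4 ∧ (p4 ∨ ¬p2) ∨ ¬p4) ∧ p1 ∨ p4 ∧ (p4 ∨ ¬p2 ∨ ¬p2 ∧ p4) ∨ ¬p4) ∧ (p4 ∧ ¬p4 ∨ p2)
= p4 ∧ ((p4 ∧ (p4 ∨ ¬p2) ∨ ¬p4) ∧ p1 ∨ p4 ∧ (p4 ∨ ¬p2) ∨ ¬p4) ∧ (p4 ∧ ¬p4 ∨ p2)
= p4 ∧ ((p4 ∧ (p4 ∨ ¬p2) ∨ ¬p4) ∧ p1 ∨ p4 ∧ (p4 ∨ ¬p2) ∨ ¬p4) ∧ p2
= p4 ∧ (p4 ∧ (p4 ∨ ¬p2) ∨ ¬p4) ∧ p2
= p4 ∧ (p4 ∨ ¬p4) ∧ p2
= p4 ∧ p2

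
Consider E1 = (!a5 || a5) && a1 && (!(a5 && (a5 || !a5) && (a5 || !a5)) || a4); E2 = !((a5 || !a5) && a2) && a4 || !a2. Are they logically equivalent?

E1: (!a5 || a5) && a1 && (!(a5 && (a5 || !a5) && (a5 || !a5)) || a4)
    = a1 && (!(a5 && (a5 || !a5) && (a5 || !a5)) || a4)
    = a1 && (!(a5 && (a5 || !a5)) || a4)
    = a1 && (!a5 || a4)
E2: !((a5 || !a5) && a2) && a4 || !a2
    = !a2 && a4 || !a2
    = !a2
These differ: at a1=0, a2=0, a4=0, a5=0, E1 = 0 but E2 = 1.

No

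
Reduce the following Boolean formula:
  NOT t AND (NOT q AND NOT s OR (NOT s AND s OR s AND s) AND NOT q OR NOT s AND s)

NOT t AND NOT q

NOT t AND (NOT q AND NOT s OR (NOT s AND s OR s AND s) AND NOT q OR NOT s AND s)
= NOT t AND (NOT q AND NOT s OR s AND NOT q OR NOT s AND s)   — distribution
= NOT t AND (NOT q OR NOT s AND s)   — distribution
= NOT t AND NOT q   — complement / identity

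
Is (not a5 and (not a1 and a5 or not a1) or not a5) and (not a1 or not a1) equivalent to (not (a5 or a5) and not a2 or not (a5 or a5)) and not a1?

Yes

E1: (not a5 and (not a1 and a5 or not a1) or not a5) and (not a1 or not a1)
    = (not a5 and (not a1 and a5 or not a1) or not a5) and not a1   [idempotence]
    = (not a5 and not a1 or not a5) and not a1   [absorption]
    = not a5 and not a1   [absorption]
E2: (not (a5 or a5) and not a2 or not (a5 or a5)) and not a1
    = not (a5 or a5) and not a1   [absorption]
    = not a5 and not a1   [idempotence]
Both reduce to not a5 and not a1, so they are equivalent.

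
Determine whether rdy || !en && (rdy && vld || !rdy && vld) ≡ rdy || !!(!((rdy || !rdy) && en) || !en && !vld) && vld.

Yes

E1: rdy || !en && (rdy && vld || !rdy && vld)
    = rdy || !en && vld   [distribution]
E2: rdy || !!(!((rdy || !rdy) && en) || !en && !vld) && vld
    = rdy || !!(!en || !en && !vld) && vld   [complement / identity]
    = rdy || !!!en && vld   [absorption]
    = rdy || !en && vld   [double negation]
Both reduce to rdy || !en && vld, so they are equivalent.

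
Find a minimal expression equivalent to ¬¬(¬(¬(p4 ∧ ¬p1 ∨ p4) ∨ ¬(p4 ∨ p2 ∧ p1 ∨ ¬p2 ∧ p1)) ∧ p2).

¬¬(¬(¬(p4 ∧ ¬p1 ∨ p4) ∨ ¬(p4 ∨ p2 ∧ p1 ∨ ¬p2 ∧ p1)) ∧ p2)
= ¬¬(¬(¬p4 ∨ ¬(p4 ∨ p2 ∧ p1 ∨ ¬p2 ∧ p1)) ∧ p2)   — absorption
= ¬¬(¬(¬p4 ∨ ¬(p4 ∨ p1)) ∧ p2)   — distribution
= ¬(¬p4 ∨ ¬(p4 ∨ p1)) ∧ p2   — double negation
= p4 ∧ (p4 ∨ p1) ∧ p2   — De Morgan
= p4 ∧ p2   — absorption

p4 ∧ p2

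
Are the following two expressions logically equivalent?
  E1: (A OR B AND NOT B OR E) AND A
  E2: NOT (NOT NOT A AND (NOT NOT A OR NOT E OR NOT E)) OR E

E1: (A OR B AND NOT B OR E) AND A
    = (A OR E) AND A   (complement / identity)
    = A   (absorption)
E2: NOT (NOT NOT A AND (NOT NOT A OR NOT E OR NOT E)) OR E
    = NOT (NOT NOT A AND (NOT NOT A OR NOT E)) OR E   (idempotence)
    = NOT NOT NOT A OR E   (absorption)
    = NOT A OR E   (double negation)
These differ: at A=0, B=0, E=0, E1 = 0 but E2 = 1.

No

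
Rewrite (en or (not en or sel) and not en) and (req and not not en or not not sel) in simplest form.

req and en or sel

(en or (not en or sel) and not en) and (req and not not en or not not sel)
= (en or (not en or sel) and not en) and (req and not not en or sel)
= (en or not en) and (req and not not en or sel)
= (en or not en) and (req and en or sel)
= req and en or sel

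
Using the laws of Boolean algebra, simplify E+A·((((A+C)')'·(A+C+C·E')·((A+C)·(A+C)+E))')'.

E+A

E+A·((((A+C)')'·(A+C+C·E')·((A+C)·(A+C)+E))')'
= E+A·((((A+C)')'·(A+C)·((A+C)·(A+C)+E))')'
= E+A·(((A+C)·(A+C)·((A+C)·(A+C)+E))')'
= E+A·(((A+C)·(A+C))')'
= E+A·(A+C)·(A+C)
= E+A·(A+C)
= E+A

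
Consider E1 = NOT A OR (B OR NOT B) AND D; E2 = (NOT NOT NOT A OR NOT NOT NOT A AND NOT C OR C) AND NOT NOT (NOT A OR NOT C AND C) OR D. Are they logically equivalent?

Yes

E1: NOT A OR (B OR NOT B) AND D
    = NOT A OR D   (complement / identity)
E2: (NOT NOT NOT A OR NOT NOT NOT A AND NOT C OR C) AND NOT NOT (NOT A OR NOT C AND C) OR D
    = (NOT NOT NOT A OR C) AND NOT NOT (NOT A OR NOT C AND C) OR D   (absorption)
    = (NOT NOT NOT A OR C) AND NOT NOT NOT A OR D   (complement / identity)
    = NOT NOT NOT A OR D   (absorption)
    = NOT A OR D   (double negation)
Both reduce to NOT A OR D, so they are equivalent.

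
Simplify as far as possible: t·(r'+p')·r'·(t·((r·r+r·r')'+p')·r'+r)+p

t·(r'+p')·r'·(t·((r·r+r·r')'+p')·r'+r)+p
= t·(r'+p')·r'·(t·(r'+p')·r'+r)+p
= t·(r'+p')·r'+p
= t·r'+p

t·r'+p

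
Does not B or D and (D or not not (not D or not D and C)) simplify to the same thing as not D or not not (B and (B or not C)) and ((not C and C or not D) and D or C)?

No

E1: not B or D and (D or not not (not D or not D and C))
    = not B or D and (D or not D or not D and C)   (double negation)
    = not B or D and (D or not D)   (absorption)
    = not B or D   (complement / identity)
E2: not D or not not (B and (B or not C)) and ((not C and C or not D) and D or C)
    = not D or not not (B and (B or not C)) and (not D and D or C)   (complement / identity)
    = not D or B and (B or not C) and (not D and D or C)   (double negation)
    = not D or B and (not D and D or C)   (absorption)
    = not D or B and C   (complement / identity)
These differ: at B=1, C=0, D=0, E1 = 0 but E2 = 1.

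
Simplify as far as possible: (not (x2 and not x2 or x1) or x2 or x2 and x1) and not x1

not x1

(not (x2 and not x2 or x1) or x2 or x2 and x1) and not x1
= (not x1 or x2 or x2 and x1) and not x1   — complement / identity
= (not x1 or x2) and not x1   — absorption
= not x1   — absorption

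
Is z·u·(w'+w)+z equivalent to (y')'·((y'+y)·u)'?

No

E1: z·u·(w'+w)+z
    = z·u+z   — complement / identity
    = z   — absorption
E2: (y')'·((y'+y)·u)'
    = y·((y'+y)·u)'   — double negation
    = y·u'   — complement / identity
These differ: at u=0, w=0, y=0, z=1, E1 = 1 but E2 = 0.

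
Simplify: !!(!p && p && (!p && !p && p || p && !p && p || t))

!!(!p && p && (!p && !p && p || p && !p && p || t))
= !!(!p && p && (!p && p || t))   [distribution]
= !!(!p && p)   [absorption]
= !p && p   [double negation]
= false   [complement]

false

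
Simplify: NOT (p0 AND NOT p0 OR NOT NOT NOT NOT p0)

NOT (p0 AND NOT p0 OR NOT NOT NOT NOT p0)
= NOT NOT NOT NOT NOT p0   [complement / identity]
= NOT NOT NOT p0   [double negation]
= NOT p0   [double negation]

NOT p0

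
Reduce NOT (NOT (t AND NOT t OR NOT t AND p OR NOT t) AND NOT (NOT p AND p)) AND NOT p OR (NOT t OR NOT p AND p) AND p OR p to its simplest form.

NOT (NOT (t AND NOT t OR NOT t AND p OR NOT t) AND NOT (NOT p AND p)) AND NOT p OR (NOT t OR NOT p AND p) AND p OR p
= NOT (NOT (NOT t AND p OR NOT t) AND NOT (NOT p AND p)) AND NOT p OR (NOT t OR NOT p AND p) AND p OR p   [complement / identity]
= NOT (NOT NOT t AND NOT (NOT p AND p)) AND NOT p OR (NOT t OR NOT p AND p) AND p OR p   [absorption]
= (NOT t OR NOT p AND p) AND NOT p OR (NOT t OR NOT p AND p) AND p OR p   [De Morgan]
= NOT t OR NOT p AND p OR p   [distribution]
= NOT t OR p   [complement / identity]

NOT t OR p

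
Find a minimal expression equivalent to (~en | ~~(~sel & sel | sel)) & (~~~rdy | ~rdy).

(~en | sel) & ~rdy

(~en | ~~(~sel & sel | sel)) & (~~~rdy | ~rdy)
= (~en | ~~sel) & (~~~rdy | ~rdy)   — complement / identity
= (~en | sel) & (~~~rdy | ~rdy)   — double negation
= (~en | sel) & (~rdy | ~rdy)   — double negation
= (~en | sel) & ~rdy   — idempotence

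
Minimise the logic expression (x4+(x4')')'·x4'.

(x4+(x4')')'·x4'
= (x4+x4)'·x4'   (double negation)
= x4'·x4'   (idempotence)
= x4'   (idempotence)

x4'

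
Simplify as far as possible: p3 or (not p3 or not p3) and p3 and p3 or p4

p3 or (not p3 or not p3) and p3 and p3 or p4
= p3 or not p3 and p3 and p3 or p4   [idempotence]
= p3 or not p3 and p3 or p4   [idempotence]
= p3 or p4   [complement / identity]

p3 or p4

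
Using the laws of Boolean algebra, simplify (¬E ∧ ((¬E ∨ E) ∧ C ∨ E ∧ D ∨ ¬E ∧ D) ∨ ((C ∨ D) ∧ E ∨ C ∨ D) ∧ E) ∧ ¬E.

(C ∨ D) ∧ ¬E

(¬E ∧ ((¬E ∨ E) ∧ C ∨ E ∧ D ∨ ¬E ∧ D) ∨ ((C ∨ D) ∧ E ∨ C ∨ D) ∧ E) ∧ ¬E
= (¬E ∧ ((¬E ∨ E) ∧ C ∨ D) ∨ ((C ∨ D) ∧ E ∨ C ∨ D) ∧ E) ∧ ¬E
= (¬E ∧ (C ∨ D) ∨ ((C ∨ D) ∧ E ∨ C ∨ D) ∧ E) ∧ ¬E
= (¬E ∧ (C ∨ D) ∨ (C ∨ D) ∧ E) ∧ ¬E
= (C ∨ D) ∧ ¬E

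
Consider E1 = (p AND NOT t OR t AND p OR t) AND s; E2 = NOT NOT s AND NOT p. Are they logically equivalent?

E1: (p AND NOT t OR t AND p OR t) AND s
    = (p OR t) AND s   [distribution]
E2: NOT NOT s AND NOT p
    = s AND NOT p   [double negation]
These differ: at p=1, s=1, t=1, E1 = 1 but E2 = 0.

No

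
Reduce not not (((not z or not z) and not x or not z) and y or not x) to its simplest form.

not z and y or not x

not not (((not z or not z) and not x or not z) and y or not x)
= not not ((not z and not x or not z) and y or not x)   — idempotence
= (not z and not x or not z) and y or not x   — double negation
= not z and y or not x   — absorption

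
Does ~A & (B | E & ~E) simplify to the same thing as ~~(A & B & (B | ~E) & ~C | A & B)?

No

E1: ~A & (B | E & ~E)
    = ~A & B   (complement / identity)
E2: ~~(A & B & (B | ~E) & ~C | A & B)
    = ~~(A & B & ~C | A & B)   (absorption)
    = ~~(A & B)   (absorption)
    = A & B   (double negation)
These differ: at A=1, B=1, C=0, E=0, E1 = 0 but E2 = 1.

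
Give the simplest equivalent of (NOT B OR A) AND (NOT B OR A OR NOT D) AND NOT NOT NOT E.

(NOT B OR A) AND (NOT B OR A OR NOT D) AND NOT NOT NOT E
= (NOT B OR A) AND NOT NOT NOT E
= (NOT B OR A) AND NOT E

(NOT B OR A) AND NOT E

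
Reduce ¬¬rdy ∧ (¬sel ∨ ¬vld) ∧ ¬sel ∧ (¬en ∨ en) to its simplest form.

¬¬rdy ∧ (¬sel ∨ ¬vld) ∧ ¬sel ∧ (¬en ∨ en)
= ¬¬rdy ∧ ¬sel ∧ (¬en ∨ en)   — absorption
= ¬¬rdy ∧ ¬sel   — complement / identity
= rdy ∧ ¬sel   — double negation

rdy ∧ ¬sel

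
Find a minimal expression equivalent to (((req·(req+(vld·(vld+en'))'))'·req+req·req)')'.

req

(((req·(req+(vld·(vld+en'))'))'·req+req·req)')'
= (((req·(req+vld'))'·req+req·req)')'   — absorption
= ((req'·req+req·req)')'   — absorption
= req'·req+req·req   — double negation
= req   — distribution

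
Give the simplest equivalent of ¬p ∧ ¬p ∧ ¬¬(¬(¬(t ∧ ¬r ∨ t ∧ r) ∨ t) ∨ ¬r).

¬p ∧ ¬p ∧ ¬¬(¬(¬(t ∧ ¬r ∨ t ∧ r) ∨ t) ∨ ¬r)
= ¬p ∧ ¬p ∧ ¬((¬(t ∧ ¬r ∨ t ∧ r) ∨ t) ∧ r)   [De Morgan]
= ¬p ∧ ¬p ∧ ¬((¬t ∨ t) ∧ r)   [distribution]
= ¬p ∧ ¬((¬t ∨ t) ∧ r)   [idempotence]
= ¬p ∧ ¬r   [complement / identity]

¬p ∧ ¬r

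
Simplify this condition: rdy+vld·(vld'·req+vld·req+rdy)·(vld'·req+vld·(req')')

rdy+vld·(vld'·req+vld·req+rdy)·(vld'·req+vld·(req')')
= rdy+vld·(vld'·req+vld·req+rdy)·(vld'·req+vld·req)   [double negation]
= rdy+vld·(vld'·req+vld·req)   [absorption]
= rdy+vld·req   [distribution]

rdy+vld·req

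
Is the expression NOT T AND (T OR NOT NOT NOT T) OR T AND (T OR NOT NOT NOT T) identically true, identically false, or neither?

NOT T AND (T OR NOT NOT NOT T) OR T AND (T OR NOT NOT NOT T)
= (T OR NOT NOT NOT T) AND (NOT T OR T)
= (T OR NOT T) AND (NOT T OR T)
= T OR NOT T
= TRUE

identically true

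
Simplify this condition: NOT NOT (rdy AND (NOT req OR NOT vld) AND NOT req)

NOT NOT (rdy AND (NOT req OR NOT vld) AND NOT req)
= NOT NOT (rdy AND NOT req)   (absorption)
= rdy AND NOT req   (double negation)

rdy AND NOT req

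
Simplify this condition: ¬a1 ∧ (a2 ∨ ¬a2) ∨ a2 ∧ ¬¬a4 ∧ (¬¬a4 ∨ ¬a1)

¬a1 ∧ (a2 ∨ ¬a2) ∨ a2 ∧ ¬¬a4 ∧ (¬¬a4 ∨ ¬a1)
= ¬a1 ∧ (a2 ∨ ¬a2) ∨ a2 ∧ ¬¬a4   — absorption
= ¬a1 ∨ a2 ∧ ¬¬a4   — complement / identity
= ¬a1 ∨ a2 ∧ a4   — double negation

¬a1 ∨ a2 ∧ a4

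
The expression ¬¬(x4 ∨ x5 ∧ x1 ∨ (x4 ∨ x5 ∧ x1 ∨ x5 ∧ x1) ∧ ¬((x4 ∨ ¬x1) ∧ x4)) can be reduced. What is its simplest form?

x4 ∨ x5 ∧ x1

¬¬(x4 ∨ x5 ∧ x1 ∨ (x4 ∨ x5 ∧ x1 ∨ x5 ∧ x1) ∧ ¬((x4 ∨ ¬x1) ∧ x4))
= ¬¬(x4 ∨ x5 ∧ x1 ∨ (x4 ∨ x5 ∧ x1) ∧ ¬((x4 ∨ ¬x1) ∧ x4))   [idempotence]
= ¬¬(x4 ∨ x5 ∧ x1 ∨ (x4 ∨ x5 ∧ x1) ∧ ¬x4)   [absorption]
= ¬¬(x4 ∨ x5 ∧ x1)   [absorption]
= x4 ∨ x5 ∧ x1   [double negation]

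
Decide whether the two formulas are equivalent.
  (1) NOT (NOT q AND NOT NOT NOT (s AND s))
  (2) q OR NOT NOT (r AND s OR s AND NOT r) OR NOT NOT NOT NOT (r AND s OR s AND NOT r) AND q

Yes

E1: NOT (NOT q AND NOT NOT NOT (s AND s))
    = q OR NOT NOT (s AND s)   (De Morgan)
    = q OR s AND s   (double negation)
    = q OR s   (idempotence)
E2: q OR NOT NOT (r AND s OR s AND NOT r) OR NOT NOT NOT NOT (r AND s OR s AND NOT r) AND q
    = q OR NOT NOT (r AND s OR s AND NOT r) OR NOT NOT (r AND s OR s AND NOT r) AND q   (double negation)
    = q OR NOT NOT (r AND s OR s AND NOT r)   (absorption)
    = q OR NOT NOT s   (distribution)
    = q OR s   (double negation)
Both reduce to q OR s, so they are equivalent.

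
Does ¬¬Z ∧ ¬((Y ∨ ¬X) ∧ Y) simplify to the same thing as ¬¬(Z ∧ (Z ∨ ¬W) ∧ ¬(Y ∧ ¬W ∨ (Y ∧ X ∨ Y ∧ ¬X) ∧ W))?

E1: ¬¬Z ∧ ¬((Y ∨ ¬X) ∧ Y)
    = ¬¬Z ∧ ¬Y
    = Z ∧ ¬Y
E2: ¬¬(Z ∧ (Z ∨ ¬W) ∧ ¬(Y ∧ ¬W ∨ (Y ∧ X ∨ Y ∧ ¬X) ∧ W))
    = ¬¬(Z ∧ (Z ∨ ¬W) ∧ ¬(Y ∧ ¬W ∨ Y ∧ W))
    = ¬¬(Z ∧ (Z ∨ ¬W) ∧ ¬Y)
    = ¬¬(Z ∧ ¬Y)
    = Z ∧ ¬Y
Both reduce to Z ∧ ¬Y, so they are equivalent.

Yes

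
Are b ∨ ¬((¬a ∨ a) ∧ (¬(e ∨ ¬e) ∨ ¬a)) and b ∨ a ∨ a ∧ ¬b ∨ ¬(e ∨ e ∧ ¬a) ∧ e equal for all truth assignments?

E1: b ∨ ¬((¬a ∨ a) ∧ (¬(e ∨ ¬e) ∨ ¬a))
    = b ∨ ¬(¬(e ∨ ¬e) ∨ ¬a)
    = b ∨ (e ∨ ¬e) ∧ a
    = b ∨ a
E2: b ∨ a ∨ a ∧ ¬b ∨ ¬(e ∨ e ∧ ¬a) ∧ e
    = b ∨ a ∨ ¬(e ∨ e ∧ ¬a) ∧ e
    = b ∨ a ∨ ¬e ∧ e
    = b ∨ a
Both reduce to b ∨ a, so they are equivalent.

Yes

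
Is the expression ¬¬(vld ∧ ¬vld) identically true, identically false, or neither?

identically false

¬¬(vld ∧ ¬vld)
= vld ∧ ¬vld   — double negation
= False   — complement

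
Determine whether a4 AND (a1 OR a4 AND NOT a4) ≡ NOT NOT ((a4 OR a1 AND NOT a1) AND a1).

Yes

E1: a4 AND (a1 OR a4 AND NOT a4)
    = a4 AND a1   — complement / identity
E2: NOT NOT ((a4 OR a1 AND NOT a1) AND a1)
    = NOT NOT (a4 AND a1)   — complement / identity
    = a4 AND a1   — double negation
Both reduce to a4 AND a1, so they are equivalent.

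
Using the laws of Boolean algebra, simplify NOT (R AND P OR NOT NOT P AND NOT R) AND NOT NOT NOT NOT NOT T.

NOT P AND NOT T

NOT (R AND P OR NOT NOT P AND NOT R) AND NOT NOT NOT NOT NOT T
= NOT (R AND P OR P AND NOT R) AND NOT NOT NOT NOT NOT T   (double negation)
= NOT P AND NOT NOT NOT NOT NOT T   (distribution)
= NOT P AND NOT NOT NOT T   (double negation)
= NOT P AND NOT T   (double negation)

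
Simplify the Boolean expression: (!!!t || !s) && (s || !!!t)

!t

(!!!t || !s) && (s || !!!t)
= !!!t || !s && s   — distribution
= !!!t   — complement / identity
= !t   — double negation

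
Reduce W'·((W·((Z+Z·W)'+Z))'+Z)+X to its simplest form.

W'+X

W'·((W·((Z+Z·W)'+Z))'+Z)+X
= W'·((W·(Z'+Z))'+Z)+X   — absorption
= W'·(W'+Z)+X   — complement / identity
= W'+X   — absorption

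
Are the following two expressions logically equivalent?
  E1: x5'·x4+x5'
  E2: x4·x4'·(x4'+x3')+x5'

E1: x5'·x4+x5'
    = x5'   [absorption]
E2: x4·x4'·(x4'+x3')+x5'
    = x4·x4'+x5'   [absorption]
    = x5'   [complement / identity]
Both reduce to x5', so they are equivalent.

Yes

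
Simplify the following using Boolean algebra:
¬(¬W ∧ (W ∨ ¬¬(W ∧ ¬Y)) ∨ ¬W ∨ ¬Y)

¬(¬W ∧ (W ∨ ¬¬(W ∧ ¬Y)) ∨ ¬W ∨ ¬Y)
= ¬(¬W ∧ (W ∨ W ∧ ¬Y) ∨ ¬W ∨ ¬Y)   (double negation)
= ¬(¬W ∧ W ∨ ¬W ∨ ¬Y)   (absorption)
= ¬(¬W ∨ ¬Y)   (complement / identity)
= W ∧ Y   (De Morgan)

W ∧ Y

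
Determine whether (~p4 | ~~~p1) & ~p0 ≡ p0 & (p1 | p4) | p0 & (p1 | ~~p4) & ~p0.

E1: (~p4 | ~~~p1) & ~p0
    = (~p4 | ~p1) & ~p0   [double negation]
E2: p0 & (p1 | p4) | p0 & (p1 | ~~p4) & ~p0
    = p0 & (p1 | p4) | p0 & (p1 | p4) & ~p0   [double negation]
    = p0 & (p1 | p4)   [absorption]
These differ: at p0=0, p1=0, p4=0, E1 = 1 but E2 = 0.

No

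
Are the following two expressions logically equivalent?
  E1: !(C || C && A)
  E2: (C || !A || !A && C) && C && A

No

E1: !(C || C && A)
    = !C   — absorption
E2: (C || !A || !A && C) && C && A
    = (C || !A) && C && A   — absorption
    = C && A   — absorption
These differ: at A=0, C=0, E1 = 1 but E2 = 0.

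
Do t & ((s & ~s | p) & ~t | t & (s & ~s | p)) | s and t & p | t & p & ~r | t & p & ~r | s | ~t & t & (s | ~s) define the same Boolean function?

Yes

E1: t & ((s & ~s | p) & ~t | t & (s & ~s | p)) | s
    = t & (s & ~s | p) | s   — distribution
    = t & p | s   — complement / identity
E2: t & p | t & p & ~r | t & p & ~r | s | ~t & t & (s | ~s)
    = t & p | t & p & ~r | t & p & ~r | s | ~t & t   — complement / identity
    = t & p | t & p & ~r | s | ~t & t   — idempotence
    = t & p | t & p & ~r | s   — complement / identity
    = t & p | s   — absorption
Both reduce to t & p | s, so they are equivalent.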